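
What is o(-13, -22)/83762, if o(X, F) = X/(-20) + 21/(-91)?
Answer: 109/21778120 ≈ 5.0050e-6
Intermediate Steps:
o(X, F) = -3/13 - X/20 (o(X, F) = X*(-1/20) + 21*(-1/91) = -X/20 - 3/13 = -3/13 - X/20)
o(-13, -22)/83762 = (-3/13 - 1/20*(-13))/83762 = (-3/13 + 13/20)*(1/83762) = (109/260)*(1/83762) = 109/21778120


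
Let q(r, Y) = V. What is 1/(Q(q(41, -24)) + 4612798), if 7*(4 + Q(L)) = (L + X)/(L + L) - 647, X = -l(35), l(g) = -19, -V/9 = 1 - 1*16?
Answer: 945/4359003062 ≈ 2.1679e-7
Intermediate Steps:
V = 135 (V = -9*(1 - 1*16) = -9*(1 - 16) = -9*(-15) = 135)
q(r, Y) = 135
X = 19 (X = -1*(-19) = 19)
Q(L) = -675/7 + (19 + L)/(14*L) (Q(L) = -4 + ((L + 19)/(L + L) - 647)/7 = -4 + ((19 + L)/((2*L)) - 647)/7 = -4 + ((19 + L)*(1/(2*L)) - 647)/7 = -4 + ((19 + L)/(2*L) - 647)/7 = -4 + (-647 + (19 + L)/(2*L))/7 = -4 + (-647/7 + (19 + L)/(14*L)) = -675/7 + (19 + L)/(14*L))
1/(Q(q(41, -24)) + 4612798) = 1/((19/14)*(1 - 71*135)/135 + 4612798) = 1/((19/14)*(1/135)*(1 - 9585) + 4612798) = 1/((19/14)*(1/135)*(-9584) + 4612798) = 1/(-91048/945 + 4612798) = 1/(4359003062/945) = 945/4359003062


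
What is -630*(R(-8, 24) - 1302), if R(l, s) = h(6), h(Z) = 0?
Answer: 820260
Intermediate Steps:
R(l, s) = 0
-630*(R(-8, 24) - 1302) = -630*(0 - 1302) = -630*(-1302) = 820260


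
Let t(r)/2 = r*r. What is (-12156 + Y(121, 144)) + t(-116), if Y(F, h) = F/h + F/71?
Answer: 150891359/10224 ≈ 14759.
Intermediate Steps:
t(r) = 2*r² (t(r) = 2*(r*r) = 2*r²)
Y(F, h) = F/71 + F/h (Y(F, h) = F/h + F*(1/71) = F/h + F/71 = F/71 + F/h)
(-12156 + Y(121, 144)) + t(-116) = (-12156 + ((1/71)*121 + 121/144)) + 2*(-116)² = (-12156 + (121/71 + 121*(1/144))) + 2*13456 = (-12156 + (121/71 + 121/144)) + 26912 = (-12156 + 26015/10224) + 26912 = -124256929/10224 + 26912 = 150891359/10224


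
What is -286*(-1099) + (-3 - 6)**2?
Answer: 314395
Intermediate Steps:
-286*(-1099) + (-3 - 6)**2 = 314314 + (-9)**2 = 314314 + 81 = 314395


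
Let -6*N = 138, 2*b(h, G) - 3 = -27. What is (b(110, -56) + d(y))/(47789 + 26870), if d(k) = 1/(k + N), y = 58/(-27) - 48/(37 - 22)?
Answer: -3543/21978461 ≈ -0.00016120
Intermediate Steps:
b(h, G) = -12 (b(h, G) = 3/2 + (½)*(-27) = 3/2 - 27/2 = -12)
y = -722/135 (y = 58*(-1/27) - 48/15 = -58/27 - 48*1/15 = -58/27 - 16/5 = -722/135 ≈ -5.3481)
N = -23 (N = -⅙*138 = -23)
d(k) = 1/(-23 + k) (d(k) = 1/(k - 23) = 1/(-23 + k))
(b(110, -56) + d(y))/(47789 + 26870) = (-12 + 1/(-23 - 722/135))/(47789 + 26870) = (-12 + 1/(-3827/135))/74659 = (-12 - 135/3827)*(1/74659) = -46059/3827*1/74659 = -3543/21978461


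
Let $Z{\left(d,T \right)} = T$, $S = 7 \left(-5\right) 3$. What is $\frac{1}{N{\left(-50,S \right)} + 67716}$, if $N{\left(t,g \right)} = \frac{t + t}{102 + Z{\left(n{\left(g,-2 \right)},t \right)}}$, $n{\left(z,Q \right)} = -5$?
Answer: $\frac{13}{880283} \approx 1.4768 \cdot 10^{-5}$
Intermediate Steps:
$S = -105$ ($S = \left(-35\right) 3 = -105$)
$N{\left(t,g \right)} = \frac{2 t}{102 + t}$ ($N{\left(t,g \right)} = \frac{t + t}{102 + t} = \frac{2 t}{102 + t}$)
$\frac{1}{N{\left(-50,S \right)} + 67716} = \frac{1}{2 \left(-50\right) \frac{1}{102 - 50} + 67716} = \frac{1}{2 \left(-50\right) \frac{1}{52} + 67716} = \frac{1}{- \frac{25}{13} + 67716} = \frac{1}{\frac{880283}{13}} = \frac{13}{880283}$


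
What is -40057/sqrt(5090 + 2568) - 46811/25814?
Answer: -46811/25814 - 40057*sqrt(7658)/7658 ≈ -459.56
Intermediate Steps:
-40057/sqrt(5090 + 2568) - 46811/25814 = -40057*sqrt(7658)/7658 - 46811*1/25814 = -40057*sqrt(7658)/7658 - 46811/25814 = -46811/25814 - 40057*sqrt(7658)/7658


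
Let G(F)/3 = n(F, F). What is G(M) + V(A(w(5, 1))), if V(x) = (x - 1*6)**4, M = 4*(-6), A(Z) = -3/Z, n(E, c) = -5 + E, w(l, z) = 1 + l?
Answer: 27169/16 ≈ 1698.1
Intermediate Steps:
M = -24
G(F) = -15 + 3*F (G(F) = 3*(-5 + F) = -15 + 3*F)
V(x) = (-6 + x)**4 (V(x) = (x - 6)**4 = (-6 + x)**4)
G(M) + V(A(w(5, 1))) = (-15 + 3*(-24)) + (-6 - 3/(1 + 5))**4 = (-15 - 72) + (-6 - 3/6)**4 = -87 + (-6 - 3*1/6)**4 = -87 + (-6 - 1/2)**4 = -87 + (-13/2)**4 = -87 + 28561/16 = 27169/16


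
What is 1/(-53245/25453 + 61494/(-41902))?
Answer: -533265803/1898139386 ≈ -0.28094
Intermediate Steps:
1/(-53245/25453 + 61494/(-41902)) = 1/(-53245*1/25453 + 61494*(-1/41902)) = 1/(-53245/25453 - 30747/20951) = 1/(-1898139386/533265803) = -533265803/1898139386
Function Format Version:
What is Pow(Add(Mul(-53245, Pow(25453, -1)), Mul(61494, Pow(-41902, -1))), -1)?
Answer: Rational(-533265803, 1898139386) ≈ -0.28094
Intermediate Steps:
Pow(Add(Mul(-53245, Pow(25453, -1)), Mul(61494, Pow(-41902, -1))), -1) = Pow(Add(Mul(-53245, Rational(1, 25453)), Mul(61494, Rational(-1, 41902))), -1) = Pow(Add(Rational(-53245, 25453), Rational(-30747, 20951)), -1) = Pow(Rational(-1898139386, 533265803), -1) = Rational(-533265803, 1898139386)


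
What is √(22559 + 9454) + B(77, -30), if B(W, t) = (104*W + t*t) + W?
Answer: 8985 + 3*√3557 ≈ 9163.9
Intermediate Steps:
B(W, t) = t² + 105*W (B(W, t) = (104*W + t²) + W = (t² + 104*W) + W = t² + 105*W)
√(22559 + 9454) + B(77, -30) = √(22559 + 9454) + ((-30)² + 105*77) = √32013 + (900 + 8085) = 3*√3557 + 8985 = 8985 + 3*√3557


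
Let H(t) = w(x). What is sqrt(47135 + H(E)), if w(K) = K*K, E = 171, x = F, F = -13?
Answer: 18*sqrt(146) ≈ 217.49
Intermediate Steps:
x = -13
w(K) = K**2
H(t) = 169 (H(t) = (-13)**2 = 169)
sqrt(47135 + H(E)) = sqrt(47135 + 169) = sqrt(47304) = 18*sqrt(146)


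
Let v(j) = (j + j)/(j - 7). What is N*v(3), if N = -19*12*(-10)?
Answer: -3420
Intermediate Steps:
N = 2280 (N = -228*(-10) = 2280)
v(j) = 2*j/(-7 + j) (v(j) = (2*j)/(-7 + j) = 2*j/(-7 + j))
N*v(3) = 2280*(2*3/(-7 + 3)) = 2280*(2*3/(-4)) = 2280*(2*3*(-1/4)) = 2280*(-3/2) = -3420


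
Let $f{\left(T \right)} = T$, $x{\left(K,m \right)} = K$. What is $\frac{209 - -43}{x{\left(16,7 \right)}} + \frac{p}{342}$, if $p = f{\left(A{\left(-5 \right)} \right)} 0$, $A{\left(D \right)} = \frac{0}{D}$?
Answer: $\frac{63}{4} \approx 15.75$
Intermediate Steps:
$A{\left(D \right)} = 0$
$p = 0$ ($p = 0 \cdot 0 = 0$)
$\frac{209 - -43}{x{\left(16,7 \right)}} + \frac{p}{342} = \frac{209 - -43}{16} + \frac{0}{342} = \left(209 + 43\right) \frac{1}{16} + 0 \cdot \frac{1}{342} = 252 \cdot \frac{1}{16} + 0 = \frac{63}{4} + 0 = \frac{63}{4}$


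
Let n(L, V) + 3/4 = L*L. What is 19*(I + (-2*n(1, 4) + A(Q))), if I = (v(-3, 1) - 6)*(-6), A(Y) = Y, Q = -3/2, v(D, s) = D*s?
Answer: 988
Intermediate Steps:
n(L, V) = -¾ + L² (n(L, V) = -¾ + L*L = -¾ + L²)
Q = -3/2 (Q = -3*½ = -3/2 ≈ -1.5000)
I = 54 (I = (-3*1 - 6)*(-6) = (-3 - 6)*(-6) = -9*(-6) = 54)
19*(I + (-2*n(1, 4) + A(Q))) = 19*(54 + (-2*(-¾ + 1²) - 3/2)) = 19*(54 + (-2*(-¾ + 1) - 3/2)) = 19*(54 + (-2*¼ - 3/2)) = 19*(54 + (-½ - 3/2)) = 19*(54 - 2) = 19*52 = 988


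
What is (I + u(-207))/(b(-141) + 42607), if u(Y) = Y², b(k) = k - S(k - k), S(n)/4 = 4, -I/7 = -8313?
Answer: 3368/1415 ≈ 2.3802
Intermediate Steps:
I = 58191 (I = -7*(-8313) = 58191)
S(n) = 16 (S(n) = 4*4 = 16)
b(k) = -16 + k (b(k) = k - 1*16 = k - 16 = -16 + k)
(I + u(-207))/(b(-141) + 42607) = (58191 + (-207)²)/((-16 - 141) + 42607) = (58191 + 42849)/(-157 + 42607) = 101040/42450 = 101040*(1/42450) = 3368/1415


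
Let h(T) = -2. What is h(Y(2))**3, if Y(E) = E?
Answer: -8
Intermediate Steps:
h(Y(2))**3 = (-2)**3 = -8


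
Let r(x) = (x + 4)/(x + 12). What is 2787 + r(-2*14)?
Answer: 5577/2 ≈ 2788.5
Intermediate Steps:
r(x) = (4 + x)/(12 + x)
2787 + r(-2*14) = 2787 + (4 - 2*14)/(12 - 2*14) = 2787 + (4 - 28)/(12 - 28) = 2787 - 24/(-16) = 2787 - 1/16*(-24) = 2787 + 3/2 = 5577/2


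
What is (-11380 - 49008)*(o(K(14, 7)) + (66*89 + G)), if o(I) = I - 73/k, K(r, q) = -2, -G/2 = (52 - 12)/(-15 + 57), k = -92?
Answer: -171238583029/483 ≈ -3.5453e+8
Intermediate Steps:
G = -40/21 (G = -2*(52 - 12)/(-15 + 57) = -80/42 = -2*20/21 = -40/21 ≈ -1.9048)
o(I) = 73/92 + I (o(I) = I - 73/(-92) = I - 73*(-1/92) = I + 73/92 = 73/92 + I)
(-11380 - 49008)*(o(K(14, 7)) + (66*89 + G)) = (-11380 - 49008)*((73/92 - 2) + (66*89 - 40/21)) = -60388*(-111/92 + (5874 - 40/21)) = -60388*(-111/92 + 123314/21) = -60388*11342557/1932 = -171238583029/483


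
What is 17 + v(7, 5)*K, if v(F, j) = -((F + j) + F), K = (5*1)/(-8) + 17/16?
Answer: 139/16 ≈ 8.6875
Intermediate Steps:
K = 7/16 (K = 5*(-1/8) + 17*(1/16) = -5/8 + 17/16 = 7/16 ≈ 0.43750)
v(F, j) = -j - 2*F (v(F, j) = -(j + 2*F) = -j - 2*F)
17 + v(7, 5)*K = 17 + (-1*5 - 2*7)*(7/16) = 17 + (-5 - 14)*(7/16) = 17 - 19*7/16 = 17 - 133/16 = 139/16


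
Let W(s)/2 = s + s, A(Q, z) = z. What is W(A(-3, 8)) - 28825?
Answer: -28793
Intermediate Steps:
W(s) = 4*s (W(s) = 2*(s + s) = 2*(2*s) = 4*s)
W(A(-3, 8)) - 28825 = 4*8 - 28825 = 32 - 28825 = -28793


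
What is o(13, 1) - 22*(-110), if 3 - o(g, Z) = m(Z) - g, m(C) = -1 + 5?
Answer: 2432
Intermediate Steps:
m(C) = 4
o(g, Z) = -1 + g (o(g, Z) = 3 - (4 - g) = 3 + (-4 + g) = -1 + g)
o(13, 1) - 22*(-110) = (-1 + 13) - 22*(-110) = 12 + 2420 = 2432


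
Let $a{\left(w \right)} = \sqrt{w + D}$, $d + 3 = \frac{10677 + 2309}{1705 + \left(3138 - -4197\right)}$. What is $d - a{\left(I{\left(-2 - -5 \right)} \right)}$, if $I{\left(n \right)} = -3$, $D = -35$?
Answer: $- \frac{7067}{4520} - i \sqrt{38} \approx -1.5635 - 6.1644 i$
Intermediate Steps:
$d = - \frac{7067}{4520}$ ($d = -3 + \frac{10677 + 2309}{1705 + \left(3138 - -4197\right)} = -3 + \frac{12986}{1705 + \left(3138 + 4197\right)} = -3 + \frac{12986}{1705 + 7335} = -3 + \frac{12986}{9040} = -3 + 12986 \cdot \frac{1}{9040} = -3 + \frac{6493}{4520} = - \frac{7067}{4520} \approx -1.5635$)
$a{\left(w \right)} = \sqrt{-35 + w}$ ($a{\left(w \right)} = \sqrt{w - 35} = \sqrt{-35 + w}$)
$d - a{\left(I{\left(-2 - -5 \right)} \right)} = - \frac{7067}{4520} - \sqrt{-35 - 3} = - \frac{7067}{4520} - \sqrt{-38} = - \frac{7067}{4520} - i \sqrt{38}$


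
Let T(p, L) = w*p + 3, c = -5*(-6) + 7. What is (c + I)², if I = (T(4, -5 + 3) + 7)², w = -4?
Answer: 5329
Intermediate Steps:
c = 37 (c = 30 + 7 = 37)
T(p, L) = 3 - 4*p (T(p, L) = -4*p + 3 = 3 - 4*p)
I = 36 (I = ((3 - 4*4) + 7)² = ((3 - 16) + 7)² = (-13 + 7)² = (-6)² = 36)
(c + I)² = (37 + 36)² = 73² = 5329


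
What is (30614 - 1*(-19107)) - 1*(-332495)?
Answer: 382216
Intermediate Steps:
(30614 - 1*(-19107)) - 1*(-332495) = (30614 + 19107) + 332495 = 49721 + 332495 = 382216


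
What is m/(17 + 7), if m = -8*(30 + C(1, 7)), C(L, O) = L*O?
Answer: -37/3 ≈ -12.333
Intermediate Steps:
m = -296 (m = -8*(30 + 1*7) = -8*(30 + 7) = -8*37 = -296)
m/(17 + 7) = -296/(17 + 7) = -296/24 = -296*1/24 = -37/3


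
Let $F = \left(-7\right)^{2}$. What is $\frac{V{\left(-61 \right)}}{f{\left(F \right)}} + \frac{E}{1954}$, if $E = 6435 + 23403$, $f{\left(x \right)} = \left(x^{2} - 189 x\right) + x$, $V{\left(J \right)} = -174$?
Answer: $\frac{101783307}{6654347} \approx 15.296$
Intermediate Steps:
$F = 49$
$f{\left(x \right)} = x^{2} - 188 x$
$E = 29838$
$\frac{V{\left(-61 \right)}}{f{\left(F \right)}} + \frac{E}{1954} = - \frac{174}{49 \left(-188 + 49\right)} + \frac{29838}{1954} = - \frac{174}{49 \left(-139\right)} + 29838 \cdot \frac{1}{1954} = - \frac{174}{-6811} + \frac{14919}{977} = \left(-174\right) \left(- \frac{1}{6811}\right) + \frac{14919}{977} = \frac{174}{6811} + \frac{14919}{977} = \frac{101783307}{6654347}$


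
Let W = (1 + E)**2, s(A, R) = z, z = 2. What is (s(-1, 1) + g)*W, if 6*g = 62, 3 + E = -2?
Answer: 592/3 ≈ 197.33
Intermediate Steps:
E = -5 (E = -3 - 2 = -5)
g = 31/3 (g = (1/6)*62 = 31/3 ≈ 10.333)
s(A, R) = 2
W = 16 (W = (1 - 5)**2 = (-4)**2 = 16)
(s(-1, 1) + g)*W = (2 + 31/3)*16 = (37/3)*16 = 592/3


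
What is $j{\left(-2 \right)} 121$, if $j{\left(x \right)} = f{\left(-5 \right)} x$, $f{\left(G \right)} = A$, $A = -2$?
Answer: $484$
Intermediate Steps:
$f{\left(G \right)} = -2$
$j{\left(x \right)} = - 2 x$
$j{\left(-2 \right)} 121 = \left(-2\right) \left(-2\right) 121 = 4 \cdot 121 = 484$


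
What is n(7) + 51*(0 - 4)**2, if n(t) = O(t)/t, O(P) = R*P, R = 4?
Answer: 820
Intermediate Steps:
O(P) = 4*P
n(t) = 4 (n(t) = (4*t)/t = 4)
n(7) + 51*(0 - 4)**2 = 4 + 51*(0 - 4)**2 = 4 + 51*(-4)**2 = 4 + 51*16 = 4 + 816 = 820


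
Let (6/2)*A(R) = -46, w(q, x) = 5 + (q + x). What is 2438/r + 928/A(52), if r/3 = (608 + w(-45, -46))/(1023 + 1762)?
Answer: 76993109/18009 ≈ 4275.3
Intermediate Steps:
w(q, x) = 5 + q + x
A(R) = -46/3 (A(R) = (⅓)*(-46) = -46/3)
r = 1566/2785 (r = 3*((608 + (5 - 45 - 46))/(1023 + 1762)) = 3*((608 - 86)/2785) = 3*(522*(1/2785)) = 3*(522/2785) = 1566/2785 ≈ 0.56230)
2438/r + 928/A(52) = 2438/(1566/2785) + 928/(-46/3) = 2438*(2785/1566) + 928*(-3/46) = 3394915/783 - 1392/23 = 76993109/18009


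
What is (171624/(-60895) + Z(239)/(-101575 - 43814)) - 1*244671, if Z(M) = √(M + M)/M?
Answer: -14899412169/60895 - √478/34747971 ≈ -2.4467e+5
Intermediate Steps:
Z(M) = √2/√M (Z(M) = √(2*M)/M = (√2*√M)/M = √2/√M)
(171624/(-60895) + Z(239)/(-101575 - 43814)) - 1*244671 = (171624/(-60895) + (√2/√239)/(-101575 - 43814)) - 1*244671 = (171624*(-1/60895) + (√2*(√239/239))/(-145389)) - 244671 = (-171624/60895 + (√478/239)*(-1/145389)) - 244671 = (-171624/60895 - √478/34747971) - 244671 = -14899412169/60895 - √478/34747971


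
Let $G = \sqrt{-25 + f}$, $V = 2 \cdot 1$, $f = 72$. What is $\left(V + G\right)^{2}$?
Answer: $\left(2 + \sqrt{47}\right)^{2} \approx 78.423$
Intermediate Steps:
$V = 2$
$G = \sqrt{47}$ ($G = \sqrt{-25 + 72} = \sqrt{47} \approx 6.8557$)
$\left(V + G\right)^{2} = \left(2 + \sqrt{47}\right)^{2}$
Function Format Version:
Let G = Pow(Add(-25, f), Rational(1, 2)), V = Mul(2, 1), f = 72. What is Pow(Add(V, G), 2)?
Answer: Pow(Add(2, Pow(47, Rational(1, 2))), 2) ≈ 78.423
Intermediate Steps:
V = 2
G = Pow(47, Rational(1, 2)) (G = Pow(Add(-25, 72), Rational(1, 2)) = Pow(47, Rational(1, 2)) ≈ 6.8557)
Pow(Add(V, G), 2) = Pow(Add(2, Pow(47, Rational(1, 2))), 2)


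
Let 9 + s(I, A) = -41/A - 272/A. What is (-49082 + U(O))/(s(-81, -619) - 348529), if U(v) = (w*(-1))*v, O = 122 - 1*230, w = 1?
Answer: 30314906/215744709 ≈ 0.14051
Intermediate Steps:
s(I, A) = -9 - 313/A (s(I, A) = -9 + (-41/A - 272/A) = -9 - 313/A)
O = -108 (O = 122 - 230 = -108)
U(v) = -v (U(v) = (1*(-1))*v = -v)
(-49082 + U(O))/(s(-81, -619) - 348529) = (-49082 - 1*(-108))/((-9 - 313/(-619)) - 348529) = (-49082 + 108)/((-9 - 313*(-1/619)) - 348529) = -48974/((-9 + 313/619) - 348529) = -48974/(-5258/619 - 348529) = -48974/(-215744709/619) = -48974*(-619/215744709) = 30314906/215744709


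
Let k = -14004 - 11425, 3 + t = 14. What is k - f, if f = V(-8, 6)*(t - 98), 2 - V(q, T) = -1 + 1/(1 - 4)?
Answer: -25139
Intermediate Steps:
V(q, T) = 10/3 (V(q, T) = 2 - (-1 + 1/(1 - 4)) = 2 - (-1 + 1/(-3)) = 2 - (-1 - 1/3) = 2 - 1*(-4/3) = 2 + 4/3 = 10/3)
t = 11 (t = -3 + 14 = 11)
f = -290 (f = 10*(11 - 98)/3 = (10/3)*(-87) = -290)
k = -25429
k - f = -25429 - 1*(-290) = -25429 + 290 = -25139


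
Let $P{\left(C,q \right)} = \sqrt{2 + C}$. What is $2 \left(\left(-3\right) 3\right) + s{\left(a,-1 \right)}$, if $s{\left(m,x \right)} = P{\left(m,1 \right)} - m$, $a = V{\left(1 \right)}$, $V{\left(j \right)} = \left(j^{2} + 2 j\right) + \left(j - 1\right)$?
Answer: $-21 + \sqrt{5} \approx -18.764$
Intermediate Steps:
$V{\left(j \right)} = -1 + j^{2} + 3 j$ ($V{\left(j \right)} = \left(j^{2} + 2 j\right) + \left(-1 + j\right) = -1 + j^{2} + 3 j$)
$a = 3$ ($a = -1 + 1^{2} + 3 \cdot 1 = -1 + 1 + 3 = 3$)
$s{\left(m,x \right)} = \sqrt{2 + m} - m$
$2 \left(\left(-3\right) 3\right) + s{\left(a,-1 \right)} = 2 \left(\left(-3\right) 3\right) + \left(\sqrt{2 + 3} - 3\right) = 2 \left(-9\right) - \left(3 - \sqrt{5}\right) = -18 - \left(3 - \sqrt{5}\right) = -21 + \sqrt{5}$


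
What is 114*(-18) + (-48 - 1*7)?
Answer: -2107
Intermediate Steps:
114*(-18) + (-48 - 1*7) = -2052 + (-48 - 7) = -2052 - 55 = -2107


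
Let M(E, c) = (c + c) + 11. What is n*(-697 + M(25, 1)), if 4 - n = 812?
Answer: 552672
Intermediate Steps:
n = -808 (n = 4 - 1*812 = 4 - 812 = -808)
M(E, c) = 11 + 2*c (M(E, c) = 2*c + 11 = 11 + 2*c)
n*(-697 + M(25, 1)) = -808*(-697 + (11 + 2*1)) = -808*(-697 + (11 + 2)) = -808*(-697 + 13) = -808*(-684) = 552672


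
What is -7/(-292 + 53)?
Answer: 7/239 ≈ 0.029289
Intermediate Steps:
-7/(-292 + 53) = -7/(-239) = -7*(-1/239) = 7/239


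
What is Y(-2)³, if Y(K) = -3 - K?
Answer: -1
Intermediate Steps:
Y(-2)³ = (-3 - 1*(-2))³ = (-3 + 2)³ = (-1)³ = -1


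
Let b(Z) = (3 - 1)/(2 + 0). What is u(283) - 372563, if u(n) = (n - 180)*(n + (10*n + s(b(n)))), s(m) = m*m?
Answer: -51821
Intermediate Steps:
b(Z) = 1 (b(Z) = 2/2 = 2*(½) = 1)
s(m) = m²
u(n) = (1 + 11*n)*(-180 + n) (u(n) = (n - 180)*(n + (10*n + 1²)) = (-180 + n)*(n + (10*n + 1)) = (-180 + n)*(n + (1 + 10*n)) = (-180 + n)*(1 + 11*n) = (1 + 11*n)*(-180 + n))
u(283) - 372563 = (-180 - 1979*283 + 11*283²) - 372563 = (-180 - 560057 + 11*80089) - 372563 = (-180 - 560057 + 880979) - 372563 = 320742 - 372563 = -51821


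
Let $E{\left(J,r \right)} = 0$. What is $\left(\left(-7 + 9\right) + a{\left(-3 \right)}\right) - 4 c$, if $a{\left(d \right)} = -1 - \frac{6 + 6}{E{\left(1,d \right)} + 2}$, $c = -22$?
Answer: $83$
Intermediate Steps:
$a{\left(d \right)} = -7$ ($a{\left(d \right)} = -1 - \frac{6 + 6}{0 + 2} = -1 - \frac{12}{2} = -1 - 12 \cdot \frac{1}{2} = -1 - 6 = -7$)
$\left(\left(-7 + 9\right) + a{\left(-3 \right)}\right) - 4 c = \left(\left(-7 + 9\right) - 7\right) - -88 = \left(2 - 7\right) + 88 = -5 + 88 = 83$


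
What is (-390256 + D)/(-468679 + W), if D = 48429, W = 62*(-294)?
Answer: 341827/486907 ≈ 0.70204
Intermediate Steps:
W = -18228
(-390256 + D)/(-468679 + W) = (-390256 + 48429)/(-468679 - 18228) = -341827/(-486907) = -341827*(-1/486907) = 341827/486907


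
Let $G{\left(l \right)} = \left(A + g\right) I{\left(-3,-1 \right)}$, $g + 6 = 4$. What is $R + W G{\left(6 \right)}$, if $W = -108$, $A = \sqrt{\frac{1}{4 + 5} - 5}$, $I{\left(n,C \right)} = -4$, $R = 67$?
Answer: $-797 + 288 i \sqrt{11} \approx -797.0 + 955.19 i$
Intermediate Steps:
$A = \frac{2 i \sqrt{11}}{3}$ ($A = \sqrt{\frac{1}{9} - 5} = \sqrt{- \frac{44}{9}} = \frac{2 i \sqrt{11}}{3} \approx 2.2111 i$)
$g = -2$ ($g = -6 + 4 = -2$)
$G{\left(l \right)} = 8 - \frac{8 i \sqrt{11}}{3}$ ($G{\left(l \right)} = \left(\frac{2 i \sqrt{11}}{3} - 2\right) \left(-4\right) = \left(-2 + \frac{2 i \sqrt{11}}{3}\right) \left(-4\right) = 8 - \frac{8 i \sqrt{11}}{3}$)
$R + W G{\left(6 \right)} = 67 - 108 \left(8 - \frac{8 i \sqrt{11}}{3}\right) = 67 - \left(864 - 288 i \sqrt{11}\right) = -797 + 288 i \sqrt{11}$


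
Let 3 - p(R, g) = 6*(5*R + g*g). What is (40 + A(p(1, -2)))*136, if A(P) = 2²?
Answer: 5984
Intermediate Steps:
p(R, g) = 3 - 30*R - 6*g² (p(R, g) = 3 - 6*(5*R + g*g) = 3 - 6*(5*R + g²) = 3 - 6*(g² + 5*R) = 3 - (6*g² + 30*R) = 3 + (-30*R - 6*g²) = 3 - 30*R - 6*g²)
A(P) = 4
(40 + A(p(1, -2)))*136 = (40 + 4)*136 = 44*136 = 5984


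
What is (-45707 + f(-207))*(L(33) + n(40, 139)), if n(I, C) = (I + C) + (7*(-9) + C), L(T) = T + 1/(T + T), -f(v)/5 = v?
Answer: -424585024/33 ≈ -1.2866e+7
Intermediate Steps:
f(v) = -5*v
L(T) = T + 1/(2*T)
n(I, C) = -63 + I + 2*C (n(I, C) = (C + I) + (-63 + C) = -63 + I + 2*C)
(-45707 + f(-207))*(L(33) + n(40, 139)) = (-45707 - 5*(-207))*((33 + (1/2)/33) + (-63 + 40 + 2*139)) = (-45707 + 1035)*((33 + (1/2)*(1/33)) + (-63 + 40 + 278)) = -44672*((33 + 1/66) + 255) = -44672*(2179/66 + 255) = -44672*19009/66 = -424585024/33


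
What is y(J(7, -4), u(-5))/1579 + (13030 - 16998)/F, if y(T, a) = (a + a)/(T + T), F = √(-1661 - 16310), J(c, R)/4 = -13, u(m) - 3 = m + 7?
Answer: -5/82108 + 3968*I*√17971/17971 ≈ -6.0895e-5 + 29.6*I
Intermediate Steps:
u(m) = 10 + m (u(m) = 3 + (m + 7) = 3 + (7 + m) = 10 + m)
J(c, R) = -52 (J(c, R) = 4*(-13) = -52)
F = I*√17971 (F = √(-17971) = I*√17971 ≈ 134.06*I)
y(T, a) = a/T (y(T, a) = (2*a)/((2*T)) = (2*a)*(1/(2*T)) = a/T)
y(J(7, -4), u(-5))/1579 + (13030 - 16998)/F = ((10 - 5)/(-52))/1579 + (13030 - 16998)/((I*√17971)) = (5*(-1/52))*(1/1579) - (-3968)*I*√17971/17971 = -5/52*1/1579 + 3968*I*√17971/17971 = -5/82108 + 3968*I*√17971/17971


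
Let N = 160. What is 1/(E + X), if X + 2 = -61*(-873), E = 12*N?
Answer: 1/55171 ≈ 1.8125e-5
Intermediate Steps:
E = 1920 (E = 12*160 = 1920)
X = 53251 (X = -2 - 61*(-873) = -2 + 53253 = 53251)
1/(E + X) = 1/(1920 + 53251) = 1/55171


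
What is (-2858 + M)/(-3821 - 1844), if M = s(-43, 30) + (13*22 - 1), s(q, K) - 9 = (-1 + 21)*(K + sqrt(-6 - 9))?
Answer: 1964/5665 - 4*I*sqrt(15)/1133 ≈ 0.34669 - 0.013673*I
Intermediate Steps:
s(q, K) = 9 + 20*K + 20*I*sqrt(15) (s(q, K) = 9 + (-1 + 21)*(K + sqrt(-6 - 9)) = 9 + 20*(K + sqrt(-15)) = 9 + 20*(K + I*sqrt(15)) = 9 + (20*K + 20*I*sqrt(15)) = 9 + 20*K + 20*I*sqrt(15))
M = 894 + 20*I*sqrt(15) (M = (9 + 20*30 + 20*I*sqrt(15)) + (13*22 - 1) = (9 + 600 + 20*I*sqrt(15)) + (286 - 1) = (609 + 20*I*sqrt(15)) + 285 = 894 + 20*I*sqrt(15) ≈ 894.0 + 77.46*I)
(-2858 + M)/(-3821 - 1844) = (-2858 + (894 + 20*I*sqrt(15)))/(-3821 - 1844) = (-1964 + 20*I*sqrt(15))/(-5665) = (-1964 + 20*I*sqrt(15))*(-1/5665) = 1964/5665 - 4*I*sqrt(15)/1133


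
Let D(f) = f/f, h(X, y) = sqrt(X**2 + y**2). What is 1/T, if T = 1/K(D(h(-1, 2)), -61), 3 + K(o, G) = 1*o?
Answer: -2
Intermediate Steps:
D(f) = 1
K(o, G) = -3 + o (K(o, G) = -3 + 1*o = -3 + o)
T = -1/2 (T = 1/(-3 + 1) = 1/(-2) = -1/2 ≈ -0.50000)
1/T = 1/(-1/2) = -2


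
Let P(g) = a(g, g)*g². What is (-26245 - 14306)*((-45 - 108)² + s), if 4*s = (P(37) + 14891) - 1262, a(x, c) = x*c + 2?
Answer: -20114958591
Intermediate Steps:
a(x, c) = 2 + c*x (a(x, c) = c*x + 2 = 2 + c*x)
P(g) = g²*(2 + g²) (P(g) = (2 + g*g)*g² = (2 + g²)*g² = g²*(2 + g²))
s = 472632 (s = ((37²*(2 + 37²) + 14891) - 1262)/4 = ((1369*(2 + 1369) + 14891) - 1262)/4 = ((1369*1371 + 14891) - 1262)/4 = ((1876899 + 14891) - 1262)/4 = (1891790 - 1262)/4 = (¼)*1890528 = 472632)
(-26245 - 14306)*((-45 - 108)² + s) = (-26245 - 14306)*((-45 - 108)² + 472632) = -40551*((-153)² + 472632) = -40551*(23409 + 472632) = -40551*496041 = -20114958591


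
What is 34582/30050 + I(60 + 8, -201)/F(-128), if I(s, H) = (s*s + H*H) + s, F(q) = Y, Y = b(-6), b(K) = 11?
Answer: 677712526/165275 ≈ 4100.5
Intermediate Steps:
Y = 11
F(q) = 11
I(s, H) = s + H**2 + s**2 (I(s, H) = (s**2 + H**2) + s = (H**2 + s**2) + s = s + H**2 + s**2)
34582/30050 + I(60 + 8, -201)/F(-128) = 34582/30050 + ((60 + 8) + (-201)**2 + (60 + 8)**2)/11 = 34582*(1/30050) + (68 + 40401 + 68**2)*(1/11) = 17291/15025 + (68 + 40401 + 4624)*(1/11) = 17291/15025 + 45093*(1/11) = 17291/15025 + 45093/11 = 677712526/165275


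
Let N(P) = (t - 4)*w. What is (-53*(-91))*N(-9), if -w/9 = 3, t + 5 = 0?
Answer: 1171989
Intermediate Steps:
t = -5 (t = -5 + 0 = -5)
w = -27 (w = -9*3 = -27)
N(P) = 243 (N(P) = (-5 - 4)*(-27) = -9*(-27) = 243)
(-53*(-91))*N(-9) = -53*(-91)*243 = 4823*243 = 1171989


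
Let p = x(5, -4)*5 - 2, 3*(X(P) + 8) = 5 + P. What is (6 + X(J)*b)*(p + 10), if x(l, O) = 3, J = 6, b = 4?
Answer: -782/3 ≈ -260.67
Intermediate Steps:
X(P) = -19/3 + P/3 (X(P) = -8 + (5 + P)/3 = -8 + (5/3 + P/3) = -19/3 + P/3)
p = 13 (p = 3*5 - 2 = 15 - 2 = 13)
(6 + X(J)*b)*(p + 10) = (6 + (-19/3 + (⅓)*6)*4)*(13 + 10) = (6 + (-19/3 + 2)*4)*23 = (6 - 13/3*4)*23 = (6 - 52/3)*23 = -34/3*23 = -782/3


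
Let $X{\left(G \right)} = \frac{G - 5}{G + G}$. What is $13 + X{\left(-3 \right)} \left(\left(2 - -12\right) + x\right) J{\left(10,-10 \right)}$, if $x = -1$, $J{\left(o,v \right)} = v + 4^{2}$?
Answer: $117$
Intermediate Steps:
$J{\left(o,v \right)} = 16 + v$ ($J{\left(o,v \right)} = v + 16 = 16 + v$)
$X{\left(G \right)} = \frac{-5 + G}{2 G}$
$13 + X{\left(-3 \right)} \left(\left(2 - -12\right) + x\right) J{\left(10,-10 \right)} = 13 + \frac{-5 - 3}{2 \left(-3\right)} \left(\left(2 - -12\right) - 1\right) \left(16 - 10\right) = 13 + \frac{1}{2} \left(- \frac{1}{3}\right) \left(-8\right) \left(\left(2 + 12\right) - 1\right) 6 = 13 + \frac{4 \left(14 - 1\right)}{3} \cdot 6 = 13 + \frac{4}{3} \cdot 13 \cdot 6 = 13 + \frac{52}{3} \cdot 6 = 13 + 104 = 117$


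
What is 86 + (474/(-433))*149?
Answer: -33388/433 ≈ -77.109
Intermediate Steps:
86 + (474/(-433))*149 = 86 + (474*(-1/433))*149 = 86 - 474/433*149 = 86 - 70626/433 = -33388/433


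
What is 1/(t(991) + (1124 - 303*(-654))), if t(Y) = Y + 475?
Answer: 1/200752 ≈ 4.9813e-6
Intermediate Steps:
t(Y) = 475 + Y
1/(t(991) + (1124 - 303*(-654))) = 1/((475 + 991) + (1124 - 303*(-654))) = 1/(1466 + (1124 + 198162)) = 1/(1466 + 199286) = 1/200752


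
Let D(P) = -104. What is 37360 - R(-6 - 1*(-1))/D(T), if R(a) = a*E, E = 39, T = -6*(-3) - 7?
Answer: 298865/8 ≈ 37358.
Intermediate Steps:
T = 11 (T = 18 - 7 = 11)
R(a) = 39*a (R(a) = a*39 = 39*a)
37360 - R(-6 - 1*(-1))/D(T) = 37360 - 39*(-6 - 1*(-1))/(-104) = 37360 - 39*(-6 + 1)*(-1)/104 = 37360 - 39*(-5)*(-1)/104 = 37360 - (-195)*(-1)/104 = 37360 - 1*15/8 = 37360 - 15/8 = 298865/8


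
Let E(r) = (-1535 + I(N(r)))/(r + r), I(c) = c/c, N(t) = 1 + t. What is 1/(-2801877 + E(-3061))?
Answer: -3061/8576544730 ≈ -3.5690e-7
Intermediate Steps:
I(c) = 1
E(r) = -767/r (E(r) = (-1535 + 1)/(r + r) = -1534*1/(2*r) = -767/r)
1/(-2801877 + E(-3061)) = 1/(-2801877 - 767/(-3061)) = 1/(-2801877 - 767*(-1/3061)) = 1/(-2801877 + 767/3061) = 1/(-8576544730/3061) = -3061/8576544730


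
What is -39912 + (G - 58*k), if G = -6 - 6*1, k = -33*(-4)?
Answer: -47580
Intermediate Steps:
k = 132
G = -12 (G = -6 - 6 = -12)
-39912 + (G - 58*k) = -39912 + (-12 - 58*132) = -39912 + (-12 - 7656) = -39912 - 7668 = -47580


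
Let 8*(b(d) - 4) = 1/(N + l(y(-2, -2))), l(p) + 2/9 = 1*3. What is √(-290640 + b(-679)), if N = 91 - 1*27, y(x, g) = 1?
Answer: I*√1679648210558/2404 ≈ 539.11*I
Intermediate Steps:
l(p) = 25/9 (l(p) = -2/9 + 1*3 = -2/9 + 3 = 25/9)
N = 64 (N = 91 - 27 = 64)
b(d) = 19241/4808 (b(d) = 4 + 1/(8*(64 + 25/9)) = 4 + 1/(8*(601/9)) = 4 + (⅛)*(9/601) = 4 + 9/4808 = 19241/4808)
√(-290640 + b(-679)) = √(-290640 + 19241/4808) = √(-1397377879/4808) = I*√1679648210558/2404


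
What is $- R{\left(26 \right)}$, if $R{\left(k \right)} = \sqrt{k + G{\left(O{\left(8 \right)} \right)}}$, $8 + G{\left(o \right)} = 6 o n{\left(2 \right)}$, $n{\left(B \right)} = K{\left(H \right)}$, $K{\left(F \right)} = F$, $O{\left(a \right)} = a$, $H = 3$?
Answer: $- 9 \sqrt{2} \approx -12.728$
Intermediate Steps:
$n{\left(B \right)} = 3$
$G{\left(o \right)} = -8 + 18 o$ ($G{\left(o \right)} = -8 + 6 o 3 = -8 + 18 o$)
$R{\left(k \right)} = \sqrt{136 + k}$ ($R{\left(k \right)} = \sqrt{k + \left(-8 + 18 \cdot 8\right)} = \sqrt{k + \left(-8 + 144\right)} = \sqrt{k + 136} = \sqrt{136 + k}$)
$- R{\left(26 \right)} = - \sqrt{136 + 26} = - \sqrt{162} = - 9 \sqrt{2}$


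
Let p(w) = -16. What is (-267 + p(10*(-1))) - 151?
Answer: -434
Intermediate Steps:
(-267 + p(10*(-1))) - 151 = (-267 - 16) - 151 = -283 - 151 = -434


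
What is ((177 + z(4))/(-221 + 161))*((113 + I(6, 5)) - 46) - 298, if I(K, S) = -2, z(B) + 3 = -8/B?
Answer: -1453/3 ≈ -484.33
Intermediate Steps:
z(B) = -3 - 8/B
((177 + z(4))/(-221 + 161))*((113 + I(6, 5)) - 46) - 298 = ((177 + (-3 - 8/4))/(-221 + 161))*((113 - 2) - 46) - 298 = ((177 + (-3 - 8*1/4))/(-60))*(111 - 46) - 298 = ((177 + (-3 - 2))*(-1/60))*65 - 298 = ((177 - 5)*(-1/60))*65 - 298 = (172*(-1/60))*65 - 298 = -43/15*65 - 298 = -559/3 - 298 = -1453/3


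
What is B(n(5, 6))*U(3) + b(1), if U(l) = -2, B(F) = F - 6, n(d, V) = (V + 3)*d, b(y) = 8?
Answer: -70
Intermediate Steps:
n(d, V) = d*(3 + V) (n(d, V) = (3 + V)*d = d*(3 + V))
B(F) = -6 + F
B(n(5, 6))*U(3) + b(1) = (-6 + 5*(3 + 6))*(-2) + 8 = (-6 + 5*9)*(-2) + 8 = (-6 + 45)*(-2) + 8 = 39*(-2) + 8 = -78 + 8 = -70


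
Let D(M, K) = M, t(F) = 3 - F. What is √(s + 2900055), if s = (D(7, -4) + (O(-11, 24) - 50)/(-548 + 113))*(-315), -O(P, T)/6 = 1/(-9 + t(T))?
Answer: √60926538045/145 ≈ 1702.3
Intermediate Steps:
O(P, T) = -6/(-6 - T) (O(P, T) = -6/(-9 + (3 - T)) = -6/(-6 - T))
s = -324954/145 (s = (7 + (6/(6 + 24) - 50)/(-548 + 113))*(-315) = (7 + (6/30 - 50)/(-435))*(-315) = (7 + (6*(1/30) - 50)*(-1/435))*(-315) = (7 + (⅕ - 50)*(-1/435))*(-315) = (7 - 249/5*(-1/435))*(-315) = (7 + 83/725)*(-315) = (5158/725)*(-315) = -324954/145 ≈ -2241.1)
√(s + 2900055) = √(-324954/145 + 2900055) = √(420183021/145) = √60926538045/145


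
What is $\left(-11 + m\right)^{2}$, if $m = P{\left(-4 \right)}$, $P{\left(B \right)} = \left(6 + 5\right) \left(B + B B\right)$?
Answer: $14641$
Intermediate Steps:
$P{\left(B \right)} = 11 B + 11 B^{2}$ ($P{\left(B \right)} = 11 \left(B + B^{2}\right) = 11 B + 11 B^{2}$)
$m = 132$ ($m = 11 \left(-4\right) \left(1 - 4\right) = 11 \left(-4\right) \left(-3\right) = 132$)
$\left(-11 + m\right)^{2} = \left(-11 + 132\right)^{2} = 121^{2} = 14641$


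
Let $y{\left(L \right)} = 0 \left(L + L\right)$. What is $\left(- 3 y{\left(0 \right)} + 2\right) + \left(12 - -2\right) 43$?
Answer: $604$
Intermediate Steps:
$y{\left(L \right)} = 0$ ($y{\left(L \right)} = 0 \cdot 2 L = 0$)
$\left(- 3 y{\left(0 \right)} + 2\right) + \left(12 - -2\right) 43 = \left(\left(-3\right) 0 + 2\right) + \left(12 - -2\right) 43 = \left(0 + 2\right) + \left(12 + 2\right) 43 = 2 + 14 \cdot 43 = 2 + 602 = 604$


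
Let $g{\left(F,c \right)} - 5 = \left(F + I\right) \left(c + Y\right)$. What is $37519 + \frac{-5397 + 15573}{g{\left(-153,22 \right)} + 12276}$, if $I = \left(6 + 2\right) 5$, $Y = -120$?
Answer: $\frac{292088807}{7785} \approx 37519.0$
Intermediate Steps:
$I = 40$ ($I = 8 \cdot 5 = 40$)
$g{\left(F,c \right)} = 5 + \left(-120 + c\right) \left(40 + F\right)$ ($g{\left(F,c \right)} = 5 + \left(F + 40\right) \left(c - 120\right) = 5 + \left(40 + F\right) \left(-120 + c\right) = 5 + \left(-120 + c\right) \left(40 + F\right)$)
$37519 + \frac{-5397 + 15573}{g{\left(-153,22 \right)} + 12276} = 37519 + \frac{-5397 + 15573}{\left(-4795 - -18360 + 40 \cdot 22 - 3366\right) + 12276} = 37519 + \frac{10176}{\left(-4795 + 18360 + 880 - 3366\right) + 12276} = 37519 + \frac{10176}{11079 + 12276} = 37519 + \frac{10176}{23355} = 37519 + 10176 \cdot \frac{1}{23355} = 37519 + \frac{3392}{7785} = \frac{292088807}{7785}$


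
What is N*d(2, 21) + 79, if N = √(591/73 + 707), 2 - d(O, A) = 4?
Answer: 79 - 2*√3810746/73 ≈ 25.517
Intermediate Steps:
d(O, A) = -2 (d(O, A) = 2 - 1*4 = 2 - 4 = -2)
N = √3810746/73 (N = √(591*(1/73) + 707) = √(591/73 + 707) = √(52202/73) = √3810746/73 ≈ 26.741)
N*d(2, 21) + 79 = (√3810746/73)*(-2) + 79 = -2*√3810746/73 + 79 = 79 - 2*√3810746/73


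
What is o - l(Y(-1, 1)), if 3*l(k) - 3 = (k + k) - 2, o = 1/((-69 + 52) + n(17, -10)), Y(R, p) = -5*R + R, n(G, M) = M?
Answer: -82/27 ≈ -3.0370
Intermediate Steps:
Y(R, p) = -4*R
o = -1/27 (o = 1/((-69 + 52) - 10) = 1/(-17 - 10) = 1/(-27) = -1/27 ≈ -0.037037)
l(k) = 1/3 + 2*k/3 (l(k) = 1 + ((k + k) - 2)/3 = 1 + (2*k - 2)/3 = 1 + (-2 + 2*k)/3 = 1 + (-2/3 + 2*k/3) = 1/3 + 2*k/3)
o - l(Y(-1, 1)) = -1/27 - (1/3 + 2*(-4*(-1))/3) = -1/27 - (1/3 + (2/3)*4) = -1/27 - (1/3 + 8/3) = -1/27 - 1*3 = -1/27 - 3 = -82/27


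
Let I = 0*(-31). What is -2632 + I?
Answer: -2632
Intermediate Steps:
I = 0
-2632 + I = -2632 + 0 = -2632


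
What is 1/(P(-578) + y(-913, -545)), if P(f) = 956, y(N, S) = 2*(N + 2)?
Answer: -1/866 ≈ -0.0011547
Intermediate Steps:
y(N, S) = 4 + 2*N (y(N, S) = 2*(2 + N) = 4 + 2*N)
1/(P(-578) + y(-913, -545)) = 1/(956 + (4 + 2*(-913))) = 1/(956 + (4 - 1826)) = 1/(956 - 1822) = 1/(-866) = -1/866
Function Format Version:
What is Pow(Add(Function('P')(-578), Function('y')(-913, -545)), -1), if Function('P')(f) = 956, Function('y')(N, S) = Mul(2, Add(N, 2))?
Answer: Rational(-1, 866) ≈ -0.0011547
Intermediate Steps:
Function('y')(N, S) = Add(4, Mul(2, N)) (Function('y')(N, S) = Mul(2, Add(2, N)) = Add(4, Mul(2, N)))
Pow(Add(Function('P')(-578), Function('y')(-913, -545)), -1) = Pow(Add(956, Add(4, Mul(2, -913))), -1) = Pow(Add(956, Add(4, -1826)), -1) = Pow(Add(956, -1822), -1) = Pow(-866, -1) = Rational(-1, 866)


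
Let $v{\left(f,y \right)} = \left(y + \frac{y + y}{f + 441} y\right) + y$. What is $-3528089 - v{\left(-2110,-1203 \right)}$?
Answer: $- \frac{5881470509}{1669} \approx -3.5239 \cdot 10^{6}$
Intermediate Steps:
$v{\left(f,y \right)} = 2 y + \frac{2 y^{2}}{441 + f}$ ($v{\left(f,y \right)} = \left(y + \frac{2 y}{441 + f} y\right) + y = \left(y + \frac{2 y^{2}}{441 + f}\right) + y = 2 y + \frac{2 y^{2}}{441 + f}$)
$-3528089 - v{\left(-2110,-1203 \right)} = -3528089 - 2 \left(-1203\right) \frac{1}{441 - 2110} \left(441 - 2110 - 1203\right) = -3528089 - 2 \left(-1203\right) \frac{1}{-1669} \left(-2872\right) = -3528089 - 2 \left(-1203\right) \left(- \frac{1}{1669}\right) \left(-2872\right) = -3528089 - - \frac{6910032}{1669} = -3528089 + \frac{6910032}{1669} = - \frac{5881470509}{1669}$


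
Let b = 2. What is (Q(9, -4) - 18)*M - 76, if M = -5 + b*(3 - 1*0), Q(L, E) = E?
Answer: -98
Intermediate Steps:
M = 1 (M = -5 + 2*(3 - 1*0) = -5 + 2*(3 + 0) = -5 + 2*3 = -5 + 6 = 1)
(Q(9, -4) - 18)*M - 76 = (-4 - 18)*1 - 76 = -22*1 - 76 = -22 - 76 = -98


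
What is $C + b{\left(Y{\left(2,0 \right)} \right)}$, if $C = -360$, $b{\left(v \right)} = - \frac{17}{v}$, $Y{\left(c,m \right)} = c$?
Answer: $- \frac{737}{2} \approx -368.5$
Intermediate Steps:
$C + b{\left(Y{\left(2,0 \right)} \right)} = -360 - \frac{17}{2} = - \frac{737}{2}$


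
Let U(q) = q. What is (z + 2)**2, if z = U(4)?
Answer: 36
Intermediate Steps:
z = 4
(z + 2)**2 = (4 + 2)**2 = 6**2 = 36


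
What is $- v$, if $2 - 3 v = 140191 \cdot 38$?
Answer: $1775752$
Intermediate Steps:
$v = -1775752$ ($v = \frac{2}{3} - \frac{140191 \cdot 38}{3} = \frac{2}{3} - \frac{5327258}{3} = -1775752$)
$- v = \left(-1\right) \left(-1775752\right) = 1775752$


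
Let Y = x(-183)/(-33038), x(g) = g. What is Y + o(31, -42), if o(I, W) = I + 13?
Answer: 1453855/33038 ≈ 44.006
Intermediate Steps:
o(I, W) = 13 + I
Y = 183/33038 (Y = -183/(-33038) = -183*(-1/33038) = 183/33038 ≈ 0.0055391)
Y + o(31, -42) = 183/33038 + (13 + 31) = 183/33038 + 44 = 1453855/33038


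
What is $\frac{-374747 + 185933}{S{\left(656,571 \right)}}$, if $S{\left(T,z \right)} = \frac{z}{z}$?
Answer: $-188814$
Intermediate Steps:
$S{\left(T,z \right)} = 1$
$\frac{-374747 + 185933}{S{\left(656,571 \right)}} = \frac{-374747 + 185933}{1} = \left(-188814\right) 1 = -188814$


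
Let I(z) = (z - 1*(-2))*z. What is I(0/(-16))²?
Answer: 0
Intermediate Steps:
I(z) = z*(2 + z) (I(z) = (z + 2)*z = (2 + z)*z = z*(2 + z))
I(0/(-16))² = ((0/(-16))*(2 + 0/(-16)))² = ((0*(-1/16))*(2 + 0*(-1/16)))² = (0*(2 + 0))² = (0*2)² = 0² = 0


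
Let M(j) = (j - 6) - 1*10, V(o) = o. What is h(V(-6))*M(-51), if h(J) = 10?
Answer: -670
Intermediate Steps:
M(j) = -16 + j (M(j) = (-6 + j) - 10 = -16 + j)
h(V(-6))*M(-51) = 10*(-16 - 51) = 10*(-67) = -670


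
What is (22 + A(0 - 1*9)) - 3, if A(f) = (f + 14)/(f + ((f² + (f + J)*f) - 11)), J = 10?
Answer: 993/52 ≈ 19.096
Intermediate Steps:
A(f) = (14 + f)/(-11 + f + f² + f*(10 + f)) (A(f) = (f + 14)/(f + ((f² + (f + 10)*f) - 11)) = (14 + f)/(f + ((f² + (10 + f)*f) - 11)) = (14 + f)/(f + ((f² + f*(10 + f)) - 11)) = (14 + f)/(f + (-11 + f² + f*(10 + f))) = (14 + f)/(-11 + f + f² + f*(10 + f)))
(22 + A(0 - 1*9)) - 3 = (22 + (14 + (0 - 1*9))/(-11 + 2*(0 - 1*9)² + 11*(0 - 1*9))) - 3 = (22 + (14 + (0 - 9))/(-11 + 2*(0 - 9)² + 11*(0 - 9))) - 3 = (22 + (14 - 9)/(-11 + 2*(-9)² + 11*(-9))) - 3 = (22 + 5/(-11 + 2*81 - 99)) - 3 = (22 + 5/(-11 + 162 - 99)) - 3 = (22 + 5/52) - 3 = 1149/52 - 3 = 993/52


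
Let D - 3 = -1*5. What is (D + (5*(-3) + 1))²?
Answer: 256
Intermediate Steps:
D = -2 (D = 3 - 1*5 = 3 - 5 = -2)
(D + (5*(-3) + 1))² = (-2 + (5*(-3) + 1))² = (-2 + (-15 + 1))² = (-2 - 14)² = (-16)² = 256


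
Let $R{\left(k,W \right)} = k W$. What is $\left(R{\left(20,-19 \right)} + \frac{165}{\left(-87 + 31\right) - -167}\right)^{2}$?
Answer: $\frac{196140025}{1369} \approx 1.4327 \cdot 10^{5}$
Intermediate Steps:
$R{\left(k,W \right)} = W k$
$\left(R{\left(20,-19 \right)} + \frac{165}{\left(-87 + 31\right) - -167}\right)^{2} = \left(\left(-19\right) 20 + \frac{165}{\left(-87 + 31\right) - -167}\right)^{2} = \left(-380 + \frac{165}{-56 + 167}\right)^{2} = \left(-380 + \frac{165}{111}\right)^{2} = \left(-380 + 165 \cdot \frac{1}{111}\right)^{2} = \left(-380 + \frac{55}{37}\right)^{2} = \left(- \frac{14005}{37}\right)^{2} = \frac{196140025}{1369}$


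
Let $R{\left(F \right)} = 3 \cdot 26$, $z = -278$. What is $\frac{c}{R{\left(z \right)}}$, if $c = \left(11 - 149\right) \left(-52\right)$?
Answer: $92$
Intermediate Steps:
$R{\left(F \right)} = 78$
$c = 7176$ ($c = \left(-138\right) \left(-52\right) = 7176$)
$\frac{c}{R{\left(z \right)}} = \frac{7176}{78} = 7176 \cdot \frac{1}{78} = 92$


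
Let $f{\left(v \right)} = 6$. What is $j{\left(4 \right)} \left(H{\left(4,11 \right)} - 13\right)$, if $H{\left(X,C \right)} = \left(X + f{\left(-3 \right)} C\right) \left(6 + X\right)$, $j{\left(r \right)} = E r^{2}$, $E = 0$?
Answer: $0$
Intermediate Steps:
$j{\left(r \right)} = 0$ ($j{\left(r \right)} = 0 r^{2} = 0$)
$H{\left(X,C \right)} = \left(6 + X\right) \left(X + 6 C\right)$ ($H{\left(X,C \right)} = \left(X + 6 C\right) \left(6 + X\right) = \left(6 + X\right) \left(X + 6 C\right)$)
$j{\left(4 \right)} \left(H{\left(4,11 \right)} - 13\right) = 0 \left(\left(4^{2} + 6 \cdot 4 + 36 \cdot 11 + 6 \cdot 11 \cdot 4\right) - 13\right) = 0 \left(\left(16 + 24 + 396 + 264\right) - 13\right) = 0 \left(700 - 13\right) = 0 \cdot 687 = 0$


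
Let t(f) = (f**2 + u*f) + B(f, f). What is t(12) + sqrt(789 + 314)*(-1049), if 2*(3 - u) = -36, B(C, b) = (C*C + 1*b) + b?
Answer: 564 - 1049*sqrt(1103) ≈ -34275.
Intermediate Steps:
B(C, b) = C**2 + 2*b (B(C, b) = (C**2 + b) + b = (b + C**2) + b = C**2 + 2*b)
u = 21 (u = 3 - 1/2*(-36) = 3 + 18 = 21)
t(f) = 2*f**2 + 23*f (t(f) = (f**2 + 21*f) + (f**2 + 2*f) = 2*f**2 + 23*f)
t(12) + sqrt(789 + 314)*(-1049) = 12*(23 + 2*12) + sqrt(789 + 314)*(-1049) = 12*(23 + 24) + sqrt(1103)*(-1049) = 12*47 - 1049*sqrt(1103) = 564 - 1049*sqrt(1103)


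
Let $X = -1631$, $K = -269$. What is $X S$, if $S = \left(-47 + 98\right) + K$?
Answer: $355558$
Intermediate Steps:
$S = -218$ ($S = \left(-47 + 98\right) - 269 = 51 - 269 = -218$)
$X S = \left(-1631\right) \left(-218\right) = 355558$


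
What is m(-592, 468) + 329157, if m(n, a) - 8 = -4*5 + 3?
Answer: 329148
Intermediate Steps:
m(n, a) = -9 (m(n, a) = 8 + (-4*5 + 3) = 8 + (-20 + 3) = 8 - 17 = -9)
m(-592, 468) + 329157 = -9 + 329157 = 329148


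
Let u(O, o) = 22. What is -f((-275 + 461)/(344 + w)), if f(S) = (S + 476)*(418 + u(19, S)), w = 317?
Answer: -138521680/661 ≈ -2.0956e+5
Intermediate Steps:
f(S) = 209440 + 440*S (f(S) = (S + 476)*(418 + 22) = (476 + S)*440 = 209440 + 440*S)
-f((-275 + 461)/(344 + w)) = -(209440 + 440*((-275 + 461)/(344 + 317))) = -(209440 + 440*(186/661)) = -(209440 + 81840/661) = -1*138521680/661 = -138521680/661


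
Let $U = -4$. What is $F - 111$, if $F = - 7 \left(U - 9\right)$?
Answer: $-20$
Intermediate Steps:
$F = 91$ ($F = - 7 \left(-4 - 9\right) = \left(-7\right) \left(-13\right) = 91$)
$F - 111 = 91 - 111 = -20$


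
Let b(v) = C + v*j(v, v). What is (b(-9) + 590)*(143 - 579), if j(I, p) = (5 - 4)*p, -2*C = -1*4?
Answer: -293428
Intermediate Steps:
C = 2 (C = -(-1)*4/2 = -½*(-4) = 2)
j(I, p) = p (j(I, p) = 1*p = p)
b(v) = 2 + v² (b(v) = 2 + v*v = 2 + v²)
(b(-9) + 590)*(143 - 579) = ((2 + (-9)²) + 590)*(143 - 579) = ((2 + 81) + 590)*(-436) = (83 + 590)*(-436) = 673*(-436) = -293428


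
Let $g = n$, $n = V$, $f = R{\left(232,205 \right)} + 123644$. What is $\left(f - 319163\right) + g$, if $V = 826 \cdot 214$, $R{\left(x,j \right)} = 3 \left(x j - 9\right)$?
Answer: $123898$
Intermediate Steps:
$R{\left(x,j \right)} = -27 + 3 j x$ ($R{\left(x,j \right)} = 3 \left(j x - 9\right) = 3 \left(-9 + j x\right) = -27 + 3 j x$)
$V = 176764$
$f = 266297$ ($f = \left(-27 + 3 \cdot 205 \cdot 232\right) + 123644 = \left(-27 + 142680\right) + 123644 = 142653 + 123644 = 266297$)
$n = 176764$
$g = 176764$
$\left(f - 319163\right) + g = \left(266297 - 319163\right) + 176764 = -52866 + 176764 = 123898$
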